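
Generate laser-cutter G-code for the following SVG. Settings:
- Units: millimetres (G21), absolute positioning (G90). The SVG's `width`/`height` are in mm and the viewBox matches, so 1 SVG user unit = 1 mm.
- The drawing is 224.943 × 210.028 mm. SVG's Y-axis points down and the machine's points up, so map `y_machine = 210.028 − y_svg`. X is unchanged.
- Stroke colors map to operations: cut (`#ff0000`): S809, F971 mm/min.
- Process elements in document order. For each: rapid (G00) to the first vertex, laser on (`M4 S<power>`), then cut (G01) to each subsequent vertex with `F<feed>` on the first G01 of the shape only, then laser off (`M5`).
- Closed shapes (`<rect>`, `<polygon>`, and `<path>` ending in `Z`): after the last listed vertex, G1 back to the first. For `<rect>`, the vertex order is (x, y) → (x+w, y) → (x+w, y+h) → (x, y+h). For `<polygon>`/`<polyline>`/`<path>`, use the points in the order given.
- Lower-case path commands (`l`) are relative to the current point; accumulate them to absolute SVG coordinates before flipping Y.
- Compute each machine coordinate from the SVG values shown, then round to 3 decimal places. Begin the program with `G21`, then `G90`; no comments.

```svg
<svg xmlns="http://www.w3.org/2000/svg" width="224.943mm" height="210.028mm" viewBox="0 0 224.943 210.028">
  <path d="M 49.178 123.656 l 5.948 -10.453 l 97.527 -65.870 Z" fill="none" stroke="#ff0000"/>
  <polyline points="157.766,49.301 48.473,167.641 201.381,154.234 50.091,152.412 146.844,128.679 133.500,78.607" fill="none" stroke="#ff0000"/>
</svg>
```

G21
G90
G00 X49.178 Y86.372
M4 S809
G01 X55.126 Y96.825 F971
G01 X152.653 Y162.695
G01 X49.178 Y86.372
M5
G00 X157.766 Y160.727
M4 S809
G01 X48.473 Y42.387 F971
G01 X201.381 Y55.794
G01 X50.091 Y57.616
G01 X146.844 Y81.349
G01 X133.500 Y131.421
M5

Since the viewBox matches the mm dimensions, user units are millimetres directly. The only transform is the Y-flip y_m = 210.028 − y_svg.

Shape 1 is a closed polygon drawn with `<path>`. Its stroke #ff0000 means cut at S809, F971. After flipping Y the toolpath is (49.178,86.372) → (55.126,96.825) → (152.653,162.695) → (49.178,86.372), returning to the start.

Shape 2 is a open polyline drawn with `<polyline>`. Its stroke #ff0000 means cut at S809, F971. After flipping Y the toolpath is (157.766,160.727) → (48.473,42.387) → (201.381,55.794) → (50.091,57.616) → (146.844,81.349) → (133.500,131.421).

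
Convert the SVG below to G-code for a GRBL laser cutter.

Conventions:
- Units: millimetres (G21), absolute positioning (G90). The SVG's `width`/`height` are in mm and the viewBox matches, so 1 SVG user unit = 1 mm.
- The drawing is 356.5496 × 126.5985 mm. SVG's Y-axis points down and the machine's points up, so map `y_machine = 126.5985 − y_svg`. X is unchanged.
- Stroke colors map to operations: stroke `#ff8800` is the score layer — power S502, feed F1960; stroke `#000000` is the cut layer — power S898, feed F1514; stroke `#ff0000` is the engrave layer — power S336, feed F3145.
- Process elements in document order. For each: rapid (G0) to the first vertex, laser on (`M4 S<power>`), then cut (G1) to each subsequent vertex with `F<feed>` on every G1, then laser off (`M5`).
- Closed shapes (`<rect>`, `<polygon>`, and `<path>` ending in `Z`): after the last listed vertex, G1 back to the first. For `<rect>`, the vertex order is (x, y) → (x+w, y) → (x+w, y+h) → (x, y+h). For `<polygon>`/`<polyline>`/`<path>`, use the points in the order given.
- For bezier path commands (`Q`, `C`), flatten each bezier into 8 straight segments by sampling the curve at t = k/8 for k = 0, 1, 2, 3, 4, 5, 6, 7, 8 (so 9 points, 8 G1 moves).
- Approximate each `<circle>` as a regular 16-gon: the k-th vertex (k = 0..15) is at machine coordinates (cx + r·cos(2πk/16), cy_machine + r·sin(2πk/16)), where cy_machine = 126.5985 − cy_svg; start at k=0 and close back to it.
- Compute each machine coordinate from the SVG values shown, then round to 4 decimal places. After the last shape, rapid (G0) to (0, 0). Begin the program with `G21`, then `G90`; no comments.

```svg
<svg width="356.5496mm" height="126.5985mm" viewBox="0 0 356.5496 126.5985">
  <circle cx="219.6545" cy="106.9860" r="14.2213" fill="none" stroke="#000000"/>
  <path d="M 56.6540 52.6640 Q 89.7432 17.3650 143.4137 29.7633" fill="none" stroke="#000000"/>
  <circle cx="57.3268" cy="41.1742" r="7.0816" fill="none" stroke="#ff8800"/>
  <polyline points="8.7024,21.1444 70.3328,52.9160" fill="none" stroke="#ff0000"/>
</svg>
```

viewBox `0 0 356.5496 126.5985` with mm width/height → 1 unit = 1 mm. Flip: y_m = 126.5985 − y_svg.

**Shape 1** — `<circle>` circle, stroke `#000000` → cut (S898, F1514). Machine vertices: (233.8758,19.6125) → (232.7933,25.0548) → (229.7105,29.6685) → (225.0968,32.7513) → (219.6545,33.8338) → (214.2122,32.7513) → (209.5985,29.6685) → (206.5157,25.0548) → (205.4332,19.6125) → (206.5157,14.1702) → (209.5985,9.5565) → (214.2122,6.4737) → (219.6545,5.3912) → (225.0968,6.4737) → (229.7105,9.5565) → (232.7933,14.1702) → (233.8758,19.6125). Closed: final G1 returns to the first vertex.

**Shape 2** — `<path>` quadratic bezier, stroke `#000000` → cut (S898, F1514). Control points (SVG): P0=(56.6540,52.6640), P1=(89.7432,17.3650), P2=(143.4137,29.7633); sampled at t=k/8. Machine vertices: (56.6540,73.9345) → (65.2479,82.0140) → (74.4849,88.6029) → (84.3651,93.7013) → (94.8885,97.3092) → (106.0551,99.4265) → (117.8648,100.0533) → (130.3177,99.1895) → (143.4137,96.8352). Open path.

**Shape 3** — `<circle>` circle, stroke `#ff8800` → score (S502, F1960). Machine vertices: (64.4084,85.4243) → (63.8693,88.1343) → (62.3342,90.4317) → (60.0368,91.9668) → (57.3268,92.5059) → (54.6168,91.9668) → (52.3194,90.4317) → (50.7843,88.1343) → (50.2452,85.4243) → (50.7843,82.7143) → (52.3194,80.4169) → (54.6168,78.8818) → (57.3268,78.3427) → (60.0368,78.8818) → (62.3342,80.4169) → (63.8693,82.7143) → (64.4084,85.4243). Closed: final G1 returns to the first vertex.

**Shape 4** — `<polyline>` line segment, stroke `#ff0000` → engrave (S336, F3145). Machine vertices: (8.7024,105.4541) → (70.3328,73.6825). Open path.

G21
G90
G0 X233.8758 Y19.6125
M4 S898
G1 X232.7933 Y25.0548 F1514
G1 X229.7105 Y29.6685 F1514
G1 X225.0968 Y32.7513 F1514
G1 X219.6545 Y33.8338 F1514
G1 X214.2122 Y32.7513 F1514
G1 X209.5985 Y29.6685 F1514
G1 X206.5157 Y25.0548 F1514
G1 X205.4332 Y19.6125 F1514
G1 X206.5157 Y14.1702 F1514
G1 X209.5985 Y9.5565 F1514
G1 X214.2122 Y6.4737 F1514
G1 X219.6545 Y5.3912 F1514
G1 X225.0968 Y6.4737 F1514
G1 X229.7105 Y9.5565 F1514
G1 X232.7933 Y14.1702 F1514
G1 X233.8758 Y19.6125 F1514
M5
G0 X56.6540 Y73.9345
M4 S898
G1 X65.2479 Y82.0140 F1514
G1 X74.4849 Y88.6029 F1514
G1 X84.3651 Y93.7013 F1514
G1 X94.8885 Y97.3092 F1514
G1 X106.0551 Y99.4265 F1514
G1 X117.8648 Y100.0533 F1514
G1 X130.3177 Y99.1895 F1514
G1 X143.4137 Y96.8352 F1514
M5
G0 X64.4084 Y85.4243
M4 S502
G1 X63.8693 Y88.1343 F1960
G1 X62.3342 Y90.4317 F1960
G1 X60.0368 Y91.9668 F1960
G1 X57.3268 Y92.5059 F1960
G1 X54.6168 Y91.9668 F1960
G1 X52.3194 Y90.4317 F1960
G1 X50.7843 Y88.1343 F1960
G1 X50.2452 Y85.4243 F1960
G1 X50.7843 Y82.7143 F1960
G1 X52.3194 Y80.4169 F1960
G1 X54.6168 Y78.8818 F1960
G1 X57.3268 Y78.3427 F1960
G1 X60.0368 Y78.8818 F1960
G1 X62.3342 Y80.4169 F1960
G1 X63.8693 Y82.7143 F1960
G1 X64.4084 Y85.4243 F1960
M5
G0 X8.7024 Y105.4541
M4 S336
G1 X70.3328 Y73.6825 F3145
M5
G0 X0.0000 Y0.0000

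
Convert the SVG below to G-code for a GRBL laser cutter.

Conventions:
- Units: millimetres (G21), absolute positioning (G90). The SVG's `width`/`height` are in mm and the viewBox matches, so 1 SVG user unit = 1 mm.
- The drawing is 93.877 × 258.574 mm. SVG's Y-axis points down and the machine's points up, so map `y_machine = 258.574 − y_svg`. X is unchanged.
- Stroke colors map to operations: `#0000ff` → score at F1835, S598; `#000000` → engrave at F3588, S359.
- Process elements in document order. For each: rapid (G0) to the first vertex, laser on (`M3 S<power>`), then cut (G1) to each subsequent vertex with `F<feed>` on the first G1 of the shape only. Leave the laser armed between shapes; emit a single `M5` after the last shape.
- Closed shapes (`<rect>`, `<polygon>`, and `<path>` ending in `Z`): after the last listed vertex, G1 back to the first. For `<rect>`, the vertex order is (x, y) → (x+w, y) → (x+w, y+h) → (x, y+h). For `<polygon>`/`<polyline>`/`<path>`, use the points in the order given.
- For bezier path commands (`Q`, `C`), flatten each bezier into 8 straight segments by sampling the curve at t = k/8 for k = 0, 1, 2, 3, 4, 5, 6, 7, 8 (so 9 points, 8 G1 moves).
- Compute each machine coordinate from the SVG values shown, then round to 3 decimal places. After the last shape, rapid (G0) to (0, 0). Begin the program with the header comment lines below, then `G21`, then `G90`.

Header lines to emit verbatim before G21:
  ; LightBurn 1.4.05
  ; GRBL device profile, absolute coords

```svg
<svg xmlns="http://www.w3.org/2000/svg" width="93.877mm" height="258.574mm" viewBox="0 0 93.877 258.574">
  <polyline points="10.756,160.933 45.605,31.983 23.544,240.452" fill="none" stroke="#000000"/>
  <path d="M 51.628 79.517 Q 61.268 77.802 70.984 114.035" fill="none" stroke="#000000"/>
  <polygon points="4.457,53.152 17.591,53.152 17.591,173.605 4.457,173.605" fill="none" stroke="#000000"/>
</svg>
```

; LightBurn 1.4.05
; GRBL device profile, absolute coords
G21
G90
G0 X10.756 Y97.641
M3 S359
G1 X45.605 Y226.591 F3588
G1 X23.544 Y18.122
G0 X51.628 Y179.057
M3 S359
G1 X54.039 Y178.893 F3588
G1 X56.453 Y177.543
G1 X58.869 Y175.007
G1 X61.287 Y171.285
G1 X63.708 Y166.377
G1 X66.131 Y160.284
G1 X68.556 Y153.004
G1 X70.984 Y144.539
G0 X4.457 Y205.422
M3 S359
G1 X17.591 Y205.422 F3588
G1 X17.591 Y84.969
G1 X4.457 Y84.969
G1 X4.457 Y205.422
M5
G0 X0.000 Y0.000

Since the viewBox matches the mm dimensions, user units are millimetres directly. The only transform is the Y-flip y_m = 258.574 − y_svg.

Shape 1 is a open polyline drawn with `<polyline>`. Its stroke #000000 means engrave at S359, F3588. After flipping Y the toolpath is (10.756,97.641) → (45.605,226.591) → (23.544,18.122).

Shape 2 is a quadratic bezier drawn with `<path>`. Its stroke #000000 means engrave at S359, F3588. After flipping Y the toolpath is (51.628,179.057) → (54.039,178.893) → (56.453,177.543) → (58.869,175.007) → (61.287,171.285) → (63.708,166.377) → (66.131,160.284) → (68.556,153.004) → (70.984,144.539).

Shape 3 is a rectangle drawn with `<polygon>`. Its stroke #000000 means engrave at S359, F3588. After flipping Y the toolpath is (4.457,205.422) → (17.591,205.422) → (17.591,84.969) → (4.457,84.969) → (4.457,205.422), returning to the start.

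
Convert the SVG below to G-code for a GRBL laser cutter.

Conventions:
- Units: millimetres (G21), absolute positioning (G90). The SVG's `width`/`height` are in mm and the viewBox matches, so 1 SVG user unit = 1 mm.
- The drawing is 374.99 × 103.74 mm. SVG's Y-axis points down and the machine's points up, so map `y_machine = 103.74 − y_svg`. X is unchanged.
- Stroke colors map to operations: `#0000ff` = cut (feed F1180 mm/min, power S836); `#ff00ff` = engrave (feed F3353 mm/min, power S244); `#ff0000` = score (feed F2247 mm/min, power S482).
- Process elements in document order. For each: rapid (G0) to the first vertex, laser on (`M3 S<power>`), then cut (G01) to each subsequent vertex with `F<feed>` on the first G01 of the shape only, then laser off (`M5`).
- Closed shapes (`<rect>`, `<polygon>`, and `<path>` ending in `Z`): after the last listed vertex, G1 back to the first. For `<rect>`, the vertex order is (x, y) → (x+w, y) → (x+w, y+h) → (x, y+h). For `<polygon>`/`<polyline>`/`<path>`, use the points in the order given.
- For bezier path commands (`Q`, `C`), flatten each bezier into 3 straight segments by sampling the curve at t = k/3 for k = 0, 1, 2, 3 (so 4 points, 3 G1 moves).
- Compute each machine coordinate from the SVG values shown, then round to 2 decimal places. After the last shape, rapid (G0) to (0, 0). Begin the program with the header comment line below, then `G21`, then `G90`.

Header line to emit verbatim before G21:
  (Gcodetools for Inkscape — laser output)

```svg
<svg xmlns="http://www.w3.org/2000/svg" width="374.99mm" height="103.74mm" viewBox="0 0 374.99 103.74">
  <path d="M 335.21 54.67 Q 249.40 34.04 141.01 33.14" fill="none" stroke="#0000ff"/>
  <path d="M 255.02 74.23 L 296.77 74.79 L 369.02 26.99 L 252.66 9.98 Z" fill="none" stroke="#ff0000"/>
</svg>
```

(Gcodetools for Inkscape — laser output)
G21
G90
G0 X335.21 Y49.07
M3 S836
G01 X275.49 Y60.63 F1180
G01 X210.76 Y67.81
G01 X141.01 Y70.60
M5
G0 X255.02 Y29.51
M3 S482
G01 X296.77 Y28.95 F2247
G01 X369.02 Y76.75
G01 X252.66 Y93.76
G01 X255.02 Y29.51
M5
G0 X0.00 Y0.00

viewBox `0 0 374.99 103.74` with mm width/height → 1 unit = 1 mm. Flip: y_m = 103.74 − y_svg.

**Shape 1** — `<path>` quadratic bezier, stroke `#0000ff` → cut (S836, F1180). Control points (SVG): P0=(335.21,54.67), P1=(249.40,34.04), P2=(141.01,33.14); sampled at t=k/3. Machine vertices: (335.21,49.07) → (275.49,60.63) → (210.76,67.81) → (141.01,70.60). Open path.

**Shape 2** — `<path>` closed polygon, stroke `#ff0000` → score (S482, F2247). Machine vertices: (255.02,29.51) → (296.77,28.95) → (369.02,76.75) → (252.66,93.76) → (255.02,29.51). Closed: final G1 returns to the first vertex.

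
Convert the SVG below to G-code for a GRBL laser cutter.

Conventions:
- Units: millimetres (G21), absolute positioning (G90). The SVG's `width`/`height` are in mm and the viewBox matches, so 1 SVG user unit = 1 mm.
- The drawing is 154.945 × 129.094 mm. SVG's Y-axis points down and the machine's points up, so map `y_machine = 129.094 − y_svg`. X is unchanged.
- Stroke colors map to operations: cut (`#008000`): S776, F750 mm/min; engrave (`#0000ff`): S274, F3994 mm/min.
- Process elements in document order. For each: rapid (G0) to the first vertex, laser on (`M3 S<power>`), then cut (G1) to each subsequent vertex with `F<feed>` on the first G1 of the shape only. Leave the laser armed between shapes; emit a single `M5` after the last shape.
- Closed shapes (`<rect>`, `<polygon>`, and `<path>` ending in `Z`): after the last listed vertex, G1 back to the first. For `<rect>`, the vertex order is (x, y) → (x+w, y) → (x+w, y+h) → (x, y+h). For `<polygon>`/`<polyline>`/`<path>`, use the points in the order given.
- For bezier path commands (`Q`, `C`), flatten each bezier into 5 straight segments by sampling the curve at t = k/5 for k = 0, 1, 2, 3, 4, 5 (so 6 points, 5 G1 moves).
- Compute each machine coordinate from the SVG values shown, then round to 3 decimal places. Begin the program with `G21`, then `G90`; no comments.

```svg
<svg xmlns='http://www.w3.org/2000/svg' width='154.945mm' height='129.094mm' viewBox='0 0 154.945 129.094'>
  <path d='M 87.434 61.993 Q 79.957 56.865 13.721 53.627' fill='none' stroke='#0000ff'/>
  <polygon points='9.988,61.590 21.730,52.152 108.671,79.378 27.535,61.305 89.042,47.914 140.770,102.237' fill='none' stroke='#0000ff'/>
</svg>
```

Since the viewBox matches the mm dimensions, user units are millimetres directly. The only transform is the Y-flip y_m = 129.094 − y_svg.

Shape 1 is a quadratic bezier drawn with `<path>`. Its stroke #0000ff means engrave at S274, F3994. After flipping Y the toolpath is (87.434,67.101) → (82.093,69.077) → (72.051,70.901) → (57.308,72.574) → (37.865,74.096) → (13.721,75.467).

Shape 2 is a closed polygon drawn with `<polygon>`. Its stroke #0000ff means engrave at S274, F3994. After flipping Y the toolpath is (9.988,67.504) → (21.730,76.942) → (108.671,49.716) → (27.535,67.789) → (89.042,81.180) → (140.770,26.857) → (9.988,67.504), returning to the start.

G21
G90
G0 X87.434 Y67.101
M3 S274
G1 X82.093 Y69.077 F3994
G1 X72.051 Y70.901
G1 X57.308 Y72.574
G1 X37.865 Y74.096
G1 X13.721 Y75.467
G0 X9.988 Y67.504
M3 S274
G1 X21.730 Y76.942 F3994
G1 X108.671 Y49.716
G1 X27.535 Y67.789
G1 X89.042 Y81.180
G1 X140.770 Y26.857
G1 X9.988 Y67.504
M5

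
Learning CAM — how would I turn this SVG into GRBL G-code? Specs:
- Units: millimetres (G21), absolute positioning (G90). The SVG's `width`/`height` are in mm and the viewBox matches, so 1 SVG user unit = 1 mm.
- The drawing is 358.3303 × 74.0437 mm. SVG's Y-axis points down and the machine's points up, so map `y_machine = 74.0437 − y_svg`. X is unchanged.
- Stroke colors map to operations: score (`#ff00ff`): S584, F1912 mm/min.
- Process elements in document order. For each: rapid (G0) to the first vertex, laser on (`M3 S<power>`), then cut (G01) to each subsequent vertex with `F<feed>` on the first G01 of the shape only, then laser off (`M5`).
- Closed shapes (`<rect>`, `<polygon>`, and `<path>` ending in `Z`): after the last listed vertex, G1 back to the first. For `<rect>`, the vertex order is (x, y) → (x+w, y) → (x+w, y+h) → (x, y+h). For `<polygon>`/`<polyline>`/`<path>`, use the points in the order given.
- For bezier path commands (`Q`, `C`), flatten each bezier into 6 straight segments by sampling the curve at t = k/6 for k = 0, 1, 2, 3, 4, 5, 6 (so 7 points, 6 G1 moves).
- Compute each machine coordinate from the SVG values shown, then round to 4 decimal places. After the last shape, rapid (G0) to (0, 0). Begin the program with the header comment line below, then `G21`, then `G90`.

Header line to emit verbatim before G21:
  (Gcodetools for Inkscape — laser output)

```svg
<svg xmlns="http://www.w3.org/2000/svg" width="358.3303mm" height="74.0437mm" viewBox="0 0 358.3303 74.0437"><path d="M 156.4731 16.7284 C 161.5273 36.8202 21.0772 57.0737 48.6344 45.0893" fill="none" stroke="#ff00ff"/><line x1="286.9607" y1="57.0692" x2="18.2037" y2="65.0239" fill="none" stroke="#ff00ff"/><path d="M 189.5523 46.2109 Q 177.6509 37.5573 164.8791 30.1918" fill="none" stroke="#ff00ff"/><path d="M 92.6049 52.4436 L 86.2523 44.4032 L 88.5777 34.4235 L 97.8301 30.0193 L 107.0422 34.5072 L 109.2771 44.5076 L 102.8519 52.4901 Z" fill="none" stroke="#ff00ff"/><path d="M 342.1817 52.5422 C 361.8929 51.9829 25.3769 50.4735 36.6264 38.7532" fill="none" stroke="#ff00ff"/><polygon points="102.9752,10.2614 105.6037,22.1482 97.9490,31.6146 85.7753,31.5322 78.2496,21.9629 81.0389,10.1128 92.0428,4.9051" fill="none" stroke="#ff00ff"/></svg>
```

Since the viewBox matches the mm dimensions, user units are millimetres directly. The only transform is the Y-flip y_m = 74.0437 − y_svg.

Shape 1 is a cubic bezier drawn with `<path>`. Its stroke #ff00ff means score at S584, F1912. After flipping Y the toolpath is (156.4731,57.3153) → (148.3263,47.4059) → (124.6374,38.3696) → (94.1151,31.1063) → (65.4681,26.5160) → (47.4050,25.4987) → (48.6344,28.9544).

Shape 2 is a line segment drawn with `<line>`. Its stroke #ff00ff means score at S584, F1912. After flipping Y the toolpath is (286.9607,16.9745) → (18.2037,9.0198).

Shape 3 is a quadratic bezier drawn with `<path>`. Its stroke #ff00ff means score at S584, F1912. After flipping Y the toolpath is (189.5523,27.8328) → (185.5610,30.6816) → (181.5213,33.4587) → (177.4333,36.1644) → (173.2969,38.7984) → (169.1122,41.3610) → (164.8791,43.8519).

Shape 4 is a regular polygon drawn with `<path>`. Its stroke #ff00ff means score at S584, F1912. After flipping Y the toolpath is (92.6049,21.6001) → (86.2523,29.6405) → (88.5777,39.6202) → (97.8301,44.0244) → (107.0422,39.5365) → (109.2771,29.5361) → (102.8519,21.5536) → (92.6049,21.6001), returning to the start.

Shape 5 is a cubic bezier drawn with `<path>`. Its stroke #ff00ff means score at S584, F1912. After flipping Y the toolpath is (342.1817,21.5015) → (325.6109,21.9032) → (269.2243,22.7205) → (192.5772,24.2106) → (115.2249,26.6308) → (56.7229,30.2384) → (36.6264,35.2905).

Shape 6 is a regular polygon drawn with `<polygon>`. Its stroke #ff00ff means score at S584, F1912. After flipping Y the toolpath is (102.9752,63.7823) → (105.6037,51.8955) → (97.9490,42.4291) → (85.7753,42.5115) → (78.2496,52.0808) → (81.0389,63.9309) → (92.0428,69.1386) → (102.9752,63.7823), returning to the start.

(Gcodetools for Inkscape — laser output)
G21
G90
G0 X156.4731 Y57.3153
M3 S584
G01 X148.3263 Y47.4059 F1912
G01 X124.6374 Y38.3696
G01 X94.1151 Y31.1063
G01 X65.4681 Y26.5160
G01 X47.4050 Y25.4987
G01 X48.6344 Y28.9544
M5
G0 X286.9607 Y16.9745
M3 S584
G01 X18.2037 Y9.0198 F1912
M5
G0 X189.5523 Y27.8328
M3 S584
G01 X185.5610 Y30.6816 F1912
G01 X181.5213 Y33.4587
G01 X177.4333 Y36.1644
G01 X173.2969 Y38.7984
G01 X169.1122 Y41.3610
G01 X164.8791 Y43.8519
M5
G0 X92.6049 Y21.6001
M3 S584
G01 X86.2523 Y29.6405 F1912
G01 X88.5777 Y39.6202
G01 X97.8301 Y44.0244
G01 X107.0422 Y39.5365
G01 X109.2771 Y29.5361
G01 X102.8519 Y21.5536
G01 X92.6049 Y21.6001
M5
G0 X342.1817 Y21.5015
M3 S584
G01 X325.6109 Y21.9032 F1912
G01 X269.2243 Y22.7205
G01 X192.5772 Y24.2106
G01 X115.2249 Y26.6308
G01 X56.7229 Y30.2384
G01 X36.6264 Y35.2905
M5
G0 X102.9752 Y63.7823
M3 S584
G01 X105.6037 Y51.8955 F1912
G01 X97.9490 Y42.4291
G01 X85.7753 Y42.5115
G01 X78.2496 Y52.0808
G01 X81.0389 Y63.9309
G01 X92.0428 Y69.1386
G01 X102.9752 Y63.7823
M5
G0 X0.0000 Y0.0000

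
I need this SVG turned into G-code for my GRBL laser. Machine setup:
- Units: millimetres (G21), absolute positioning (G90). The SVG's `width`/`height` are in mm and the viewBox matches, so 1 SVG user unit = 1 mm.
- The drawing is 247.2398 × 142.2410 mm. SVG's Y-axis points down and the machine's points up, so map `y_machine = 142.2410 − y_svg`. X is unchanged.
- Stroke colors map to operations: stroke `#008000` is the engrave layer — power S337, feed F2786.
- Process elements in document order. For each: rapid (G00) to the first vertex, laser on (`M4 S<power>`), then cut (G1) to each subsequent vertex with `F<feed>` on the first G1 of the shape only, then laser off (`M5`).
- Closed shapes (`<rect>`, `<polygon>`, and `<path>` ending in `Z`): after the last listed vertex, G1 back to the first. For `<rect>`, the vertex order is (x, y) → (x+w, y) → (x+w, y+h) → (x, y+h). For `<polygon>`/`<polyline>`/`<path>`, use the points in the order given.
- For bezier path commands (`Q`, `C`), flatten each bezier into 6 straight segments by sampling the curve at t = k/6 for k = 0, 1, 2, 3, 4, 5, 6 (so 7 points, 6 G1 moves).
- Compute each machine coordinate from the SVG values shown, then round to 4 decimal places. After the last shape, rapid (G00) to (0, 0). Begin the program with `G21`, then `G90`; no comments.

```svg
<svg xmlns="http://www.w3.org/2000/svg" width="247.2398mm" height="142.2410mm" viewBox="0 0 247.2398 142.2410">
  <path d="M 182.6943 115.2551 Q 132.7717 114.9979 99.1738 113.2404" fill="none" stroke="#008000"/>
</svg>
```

G21
G90
G00 X182.6943 Y26.9859
M4 S337
G1 X166.5069 Y27.1133 F2786
G1 X151.2264 Y27.3241
G1 X136.8529 Y27.6182
G1 X123.3863 Y27.9956
G1 X110.8266 Y28.4564
G1 X99.1738 Y29.0006
M5
G00 X0.0000 Y0.0000

1 u = 1 mm; y_m = 142.2410 − y.

[1] `<path>` quadratic bezier, #008000→engrave S337 F2786: (182.6943,26.9859) → (166.5069,27.1133) → (151.2264,27.3241) → (136.8529,27.6182) → (123.3863,27.9956) → (110.8266,28.4564) → (99.1738,29.0006)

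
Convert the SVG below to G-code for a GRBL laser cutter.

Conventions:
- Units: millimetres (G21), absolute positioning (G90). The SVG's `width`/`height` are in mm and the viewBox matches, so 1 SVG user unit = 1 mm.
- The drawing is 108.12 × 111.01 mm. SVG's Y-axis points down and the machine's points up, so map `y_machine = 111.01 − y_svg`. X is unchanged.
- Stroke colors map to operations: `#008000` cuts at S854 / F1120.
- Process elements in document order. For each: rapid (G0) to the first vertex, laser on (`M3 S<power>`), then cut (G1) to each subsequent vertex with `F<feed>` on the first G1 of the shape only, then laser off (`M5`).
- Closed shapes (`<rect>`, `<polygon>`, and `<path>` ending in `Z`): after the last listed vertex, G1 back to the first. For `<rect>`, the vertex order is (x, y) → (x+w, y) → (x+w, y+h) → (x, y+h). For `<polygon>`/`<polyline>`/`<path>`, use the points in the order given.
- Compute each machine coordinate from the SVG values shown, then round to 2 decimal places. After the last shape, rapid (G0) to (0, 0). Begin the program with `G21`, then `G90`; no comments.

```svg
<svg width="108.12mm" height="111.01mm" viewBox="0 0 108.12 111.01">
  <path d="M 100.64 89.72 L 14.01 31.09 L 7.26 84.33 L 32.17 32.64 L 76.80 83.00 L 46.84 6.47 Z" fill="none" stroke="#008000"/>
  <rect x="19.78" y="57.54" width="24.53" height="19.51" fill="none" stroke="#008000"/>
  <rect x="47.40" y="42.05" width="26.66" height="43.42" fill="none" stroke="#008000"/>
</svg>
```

viewBox `0 0 108.12 111.01` with mm width/height → 1 unit = 1 mm. Flip: y_m = 111.01 − y_svg.

**Shape 1** — `<path>` closed polygon, stroke `#008000` → cut (S854, F1120). Machine vertices: (100.64,21.29) → (14.01,79.92) → (7.26,26.68) → (32.17,78.37) → (76.80,28.01) → (46.84,104.54) → (100.64,21.29). Closed: final G1 returns to the first vertex.

**Shape 2** — `<rect>` rectangle, stroke `#008000` → cut (S854, F1120). Machine vertices: (19.78,53.47) → (44.31,53.47) → (44.31,33.96) → (19.78,33.96) → (19.78,53.47). Closed: final G1 returns to the first vertex.

**Shape 3** — `<rect>` rectangle, stroke `#008000` → cut (S854, F1120). Machine vertices: (47.40,68.96) → (74.06,68.96) → (74.06,25.54) → (47.40,25.54) → (47.40,68.96). Closed: final G1 returns to the first vertex.

G21
G90
G0 X100.64 Y21.29
M3 S854
G1 X14.01 Y79.92 F1120
G1 X7.26 Y26.68
G1 X32.17 Y78.37
G1 X76.80 Y28.01
G1 X46.84 Y104.54
G1 X100.64 Y21.29
M5
G0 X19.78 Y53.47
M3 S854
G1 X44.31 Y53.47 F1120
G1 X44.31 Y33.96
G1 X19.78 Y33.96
G1 X19.78 Y53.47
M5
G0 X47.40 Y68.96
M3 S854
G1 X74.06 Y68.96 F1120
G1 X74.06 Y25.54
G1 X47.40 Y25.54
G1 X47.40 Y68.96
M5
G0 X0.00 Y0.00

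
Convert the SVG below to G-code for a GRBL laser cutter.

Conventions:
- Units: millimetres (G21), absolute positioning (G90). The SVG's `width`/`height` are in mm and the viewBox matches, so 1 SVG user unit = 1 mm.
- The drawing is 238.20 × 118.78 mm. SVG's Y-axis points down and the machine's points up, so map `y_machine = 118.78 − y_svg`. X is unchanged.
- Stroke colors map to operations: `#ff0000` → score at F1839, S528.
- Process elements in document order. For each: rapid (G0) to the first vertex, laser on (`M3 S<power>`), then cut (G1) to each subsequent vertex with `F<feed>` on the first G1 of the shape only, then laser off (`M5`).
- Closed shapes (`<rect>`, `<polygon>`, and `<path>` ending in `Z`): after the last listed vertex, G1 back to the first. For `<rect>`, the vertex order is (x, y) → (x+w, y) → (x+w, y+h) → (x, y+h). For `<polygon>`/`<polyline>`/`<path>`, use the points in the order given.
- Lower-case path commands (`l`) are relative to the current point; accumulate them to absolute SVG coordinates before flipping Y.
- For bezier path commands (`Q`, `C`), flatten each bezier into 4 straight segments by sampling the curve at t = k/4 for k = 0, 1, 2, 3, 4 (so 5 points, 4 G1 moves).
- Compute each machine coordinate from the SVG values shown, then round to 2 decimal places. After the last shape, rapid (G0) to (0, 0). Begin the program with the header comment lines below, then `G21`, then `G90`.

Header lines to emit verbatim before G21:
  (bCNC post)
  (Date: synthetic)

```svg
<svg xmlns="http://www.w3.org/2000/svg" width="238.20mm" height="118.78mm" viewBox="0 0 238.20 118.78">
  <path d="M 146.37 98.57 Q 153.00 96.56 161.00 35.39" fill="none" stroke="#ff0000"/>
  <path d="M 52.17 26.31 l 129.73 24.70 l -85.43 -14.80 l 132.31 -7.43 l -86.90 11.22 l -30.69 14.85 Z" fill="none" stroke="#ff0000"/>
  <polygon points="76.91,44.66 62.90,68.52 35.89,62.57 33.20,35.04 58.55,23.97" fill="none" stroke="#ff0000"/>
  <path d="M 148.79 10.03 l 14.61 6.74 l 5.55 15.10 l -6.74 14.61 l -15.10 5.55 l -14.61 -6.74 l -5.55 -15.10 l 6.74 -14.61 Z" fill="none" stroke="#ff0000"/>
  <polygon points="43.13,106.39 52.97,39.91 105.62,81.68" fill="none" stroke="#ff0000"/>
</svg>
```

1 u = 1 mm; y_m = 118.78 − y.

[1] `<path>` quadratic bezier, #ff0000→score S528 F1839: (146.37,20.21) → (149.77,24.91) → (153.34,37.01) → (157.09,56.50) → (161.00,83.39)

[2] `<path>` closed polygon, #ff0000→score S528 F1839: (52.17,92.47) → (181.90,67.77) → (96.47,82.57) → (228.78,90.00) → (141.88,78.78) → (111.19,63.93) → (52.17,92.47) (closed)

[3] `<polygon>` regular polygon, #ff0000→score S528 F1839: (76.91,74.12) → (62.90,50.26) → (35.89,56.21) → (33.20,83.74) → (58.55,94.81) → (76.91,74.12) (closed)

[4] `<path>` regular polygon, #ff0000→score S528 F1839: (148.79,108.75) → (163.40,102.01) → (168.95,86.91) → (162.21,72.30) → (147.11,66.75) → (132.50,73.49) → (126.95,88.59) → (133.69,103.20) → (148.79,108.75) (closed)

[5] `<polygon>` regular polygon, #ff0000→score S528 F1839: (43.13,12.39) → (52.97,78.87) → (105.62,37.10) → (43.13,12.39) (closed)

(bCNC post)
(Date: synthetic)
G21
G90
G0 X146.37 Y20.21
M3 S528
G1 X149.77 Y24.91 F1839
G1 X153.34 Y37.01
G1 X157.09 Y56.50
G1 X161.00 Y83.39
M5
G0 X52.17 Y92.47
M3 S528
G1 X181.90 Y67.77 F1839
G1 X96.47 Y82.57
G1 X228.78 Y90.00
G1 X141.88 Y78.78
G1 X111.19 Y63.93
G1 X52.17 Y92.47
M5
G0 X76.91 Y74.12
M3 S528
G1 X62.90 Y50.26 F1839
G1 X35.89 Y56.21
G1 X33.20 Y83.74
G1 X58.55 Y94.81
G1 X76.91 Y74.12
M5
G0 X148.79 Y108.75
M3 S528
G1 X163.40 Y102.01 F1839
G1 X168.95 Y86.91
G1 X162.21 Y72.30
G1 X147.11 Y66.75
G1 X132.50 Y73.49
G1 X126.95 Y88.59
G1 X133.69 Y103.20
G1 X148.79 Y108.75
M5
G0 X43.13 Y12.39
M3 S528
G1 X52.97 Y78.87 F1839
G1 X105.62 Y37.10
G1 X43.13 Y12.39
M5
G0 X0.00 Y0.00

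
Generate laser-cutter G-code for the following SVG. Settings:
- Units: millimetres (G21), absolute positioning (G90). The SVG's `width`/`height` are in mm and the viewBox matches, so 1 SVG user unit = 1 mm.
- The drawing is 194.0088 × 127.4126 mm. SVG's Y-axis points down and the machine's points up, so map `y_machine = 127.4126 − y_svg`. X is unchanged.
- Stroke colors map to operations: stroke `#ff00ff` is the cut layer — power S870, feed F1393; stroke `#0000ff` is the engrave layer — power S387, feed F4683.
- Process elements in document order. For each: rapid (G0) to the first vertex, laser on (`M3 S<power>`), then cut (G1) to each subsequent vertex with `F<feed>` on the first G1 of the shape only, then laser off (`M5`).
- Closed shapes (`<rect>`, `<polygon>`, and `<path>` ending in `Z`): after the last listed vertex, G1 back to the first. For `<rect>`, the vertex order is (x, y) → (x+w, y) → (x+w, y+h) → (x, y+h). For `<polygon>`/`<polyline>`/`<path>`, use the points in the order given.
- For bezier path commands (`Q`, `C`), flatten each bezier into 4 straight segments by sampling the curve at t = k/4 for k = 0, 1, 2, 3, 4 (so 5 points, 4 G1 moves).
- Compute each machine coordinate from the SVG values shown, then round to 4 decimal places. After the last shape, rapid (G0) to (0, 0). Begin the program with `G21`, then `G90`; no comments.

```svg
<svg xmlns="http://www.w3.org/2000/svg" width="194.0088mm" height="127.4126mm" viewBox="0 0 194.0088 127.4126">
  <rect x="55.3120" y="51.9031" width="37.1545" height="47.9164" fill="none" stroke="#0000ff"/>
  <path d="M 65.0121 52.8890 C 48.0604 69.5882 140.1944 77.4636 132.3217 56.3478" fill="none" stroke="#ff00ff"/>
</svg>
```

G21
G90
G0 X55.3120 Y75.5095
M3 S387
G1 X92.4665 Y75.5095 F4683
G1 X92.4665 Y27.5931
G1 X55.3120 Y27.5931
G1 X55.3120 Y75.5095
M5
G0 X65.0121 Y74.5236
M3 S870
G1 X69.4848 Y63.9688 F1393
G1 X95.2623 Y58.6136
G1 X122.7420 Y60.3487
G1 X132.3217 Y71.0648
M5
G0 X0.0000 Y0.0000

viewBox `0 0 194.0088 127.4126` with mm width/height → 1 unit = 1 mm. Flip: y_m = 127.4126 − y_svg.

**Shape 1** — `<rect>` rectangle, stroke `#0000ff` → engrave (S387, F4683). Machine vertices: (55.3120,75.5095) → (92.4665,75.5095) → (92.4665,27.5931) → (55.3120,27.5931) → (55.3120,75.5095). Closed: final G1 returns to the first vertex.

**Shape 2** — `<path>` cubic bezier, stroke `#ff00ff` → cut (S870, F1393). Control points (SVG): P0=(65.0121,52.8890), P1=(48.0604,69.5882), P2=(140.1944,77.4636), P3=(132.3217,56.3478); sampled at t=k/4. Machine vertices: (65.0121,74.5236) → (69.4848,63.9688) → (95.2623,58.6136) → (122.7420,60.3487) → (132.3217,71.0648). Open path.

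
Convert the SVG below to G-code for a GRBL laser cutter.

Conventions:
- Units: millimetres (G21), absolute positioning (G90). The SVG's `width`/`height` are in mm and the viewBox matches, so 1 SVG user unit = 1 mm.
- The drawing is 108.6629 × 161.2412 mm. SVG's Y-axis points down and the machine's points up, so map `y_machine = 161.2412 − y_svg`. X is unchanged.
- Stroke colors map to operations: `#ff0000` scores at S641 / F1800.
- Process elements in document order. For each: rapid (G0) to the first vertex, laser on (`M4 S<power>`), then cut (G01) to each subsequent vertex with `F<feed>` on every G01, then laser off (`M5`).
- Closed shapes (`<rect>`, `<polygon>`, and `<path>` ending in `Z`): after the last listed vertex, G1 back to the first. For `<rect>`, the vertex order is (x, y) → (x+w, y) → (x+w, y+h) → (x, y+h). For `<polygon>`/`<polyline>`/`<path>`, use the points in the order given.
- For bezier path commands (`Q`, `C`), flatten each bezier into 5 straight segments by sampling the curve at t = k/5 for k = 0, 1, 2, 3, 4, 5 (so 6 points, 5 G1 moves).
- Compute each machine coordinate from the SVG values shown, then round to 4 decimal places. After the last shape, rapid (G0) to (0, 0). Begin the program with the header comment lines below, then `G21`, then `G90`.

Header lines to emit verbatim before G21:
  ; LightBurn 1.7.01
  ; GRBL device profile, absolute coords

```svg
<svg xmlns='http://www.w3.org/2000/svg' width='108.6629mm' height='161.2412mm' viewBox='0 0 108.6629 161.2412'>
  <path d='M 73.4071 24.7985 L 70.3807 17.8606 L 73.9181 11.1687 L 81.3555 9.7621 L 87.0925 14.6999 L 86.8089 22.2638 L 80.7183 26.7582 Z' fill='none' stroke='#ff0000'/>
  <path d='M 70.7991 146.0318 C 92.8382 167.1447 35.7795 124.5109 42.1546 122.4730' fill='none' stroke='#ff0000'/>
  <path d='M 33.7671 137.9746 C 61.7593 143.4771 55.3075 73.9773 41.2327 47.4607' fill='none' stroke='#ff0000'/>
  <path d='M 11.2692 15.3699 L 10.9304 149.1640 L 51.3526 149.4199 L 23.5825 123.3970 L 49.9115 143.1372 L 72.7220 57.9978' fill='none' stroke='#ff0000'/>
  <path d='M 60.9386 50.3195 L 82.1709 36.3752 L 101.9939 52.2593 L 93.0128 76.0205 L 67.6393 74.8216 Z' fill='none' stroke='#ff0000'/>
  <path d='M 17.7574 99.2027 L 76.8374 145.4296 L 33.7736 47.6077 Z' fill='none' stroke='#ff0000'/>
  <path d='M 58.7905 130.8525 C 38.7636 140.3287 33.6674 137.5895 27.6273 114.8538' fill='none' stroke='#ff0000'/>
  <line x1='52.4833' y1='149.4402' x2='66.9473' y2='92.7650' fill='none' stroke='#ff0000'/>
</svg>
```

; LightBurn 1.7.01
; GRBL device profile, absolute coords
G21
G90
G0 X73.4071 Y136.4427
M4 S641
G01 X70.3807 Y143.3806 F1800
G01 X73.9181 Y150.0725 F1800
G01 X81.3555 Y151.4791 F1800
G01 X87.0925 Y146.5413 F1800
G01 X86.8089 Y138.9774 F1800
G01 X80.7183 Y134.4830 F1800
G01 X73.4071 Y136.4427 F1800
M5
G0 X70.7991 Y15.2094
M4 S641
G01 X75.6711 Y9.3565 F1800
G01 X68.4011 Y13.7944 F1800
G01 X55.8307 Y23.5146 F1800
G01 X44.8013 Y33.5087 F1800
G01 X42.1546 Y38.7682 F1800
M5
G0 X33.7671 Y23.2666
M4 S641
G01 X46.6437 Y28.0215 F1800
G01 X52.5412 Y45.1136 F1800
G01 X52.7469 Y68.8797 F1800
G01 X48.5483 Y93.6564 F1800
G01 X41.2327 Y113.7805 F1800
M5
G0 X11.2692 Y145.8713
M4 S641
G01 X10.9304 Y12.0772 F1800
G01 X51.3526 Y11.8213 F1800
G01 X23.5825 Y37.8442 F1800
G01 X49.9115 Y18.1040 F1800
G01 X72.7220 Y103.2434 F1800
M5
G0 X60.9386 Y110.9217
M4 S641
G01 X82.1709 Y124.8660 F1800
G01 X101.9939 Y108.9819 F1800
G01 X93.0128 Y85.2207 F1800
G01 X67.6393 Y86.4196 F1800
G01 X60.9386 Y110.9217 F1800
M5
G0 X17.7574 Y62.0385
M4 S641
G01 X76.8374 Y15.8116 F1800
G01 X33.7736 Y113.6335 F1800
G01 X17.7574 Y62.0385 F1800
M5
G0 X58.7905 Y30.3887
M4 S641
G01 X48.4390 Y26.2311 F1800
G01 X40.9090 Y25.3786 F1800
G01 X35.4383 Y28.2049 F1800
G01 X31.2651 Y35.0833 F1800
G01 X27.6273 Y46.3874 F1800
M5
G0 X52.4833 Y11.8010
M4 S641
G01 X66.9473 Y68.4762 F1800
M5
G0 X0.0000 Y0.0000

1 u = 1 mm; y_m = 161.2412 − y.

[1] `<path>` regular polygon, #ff0000→score S641 F1800: (73.4071,136.4427) → (70.3807,143.3806) → (73.9181,150.0725) → (81.3555,151.4791) → (87.0925,146.5413) → (86.8089,138.9774) → (80.7183,134.4830) → (73.4071,136.4427) (closed)

[2] `<path>` cubic bezier, #ff0000→score S641 F1800: (70.7991,15.2094) → (75.6711,9.3565) → (68.4011,13.7944) → (55.8307,23.5146) → (44.8013,33.5087) → (42.1546,38.7682)

[3] `<path>` cubic bezier, #ff0000→score S641 F1800: (33.7671,23.2666) → (46.6437,28.0215) → (52.5412,45.1136) → (52.7469,68.8797) → (48.5483,93.6564) → (41.2327,113.7805)

[4] `<path>` open polyline, #ff0000→score S641 F1800: (11.2692,145.8713) → (10.9304,12.0772) → (51.3526,11.8213) → (23.5825,37.8442) → (49.9115,18.1040) → (72.7220,103.2434)

[5] `<path>` regular polygon, #ff0000→score S641 F1800: (60.9386,110.9217) → (82.1709,124.8660) → (101.9939,108.9819) → (93.0128,85.2207) → (67.6393,86.4196) → (60.9386,110.9217) (closed)

[6] `<path>` closed polygon, #ff0000→score S641 F1800: (17.7574,62.0385) → (76.8374,15.8116) → (33.7736,113.6335) → (17.7574,62.0385) (closed)

[7] `<path>` cubic bezier, #ff0000→score S641 F1800: (58.7905,30.3887) → (48.4390,26.2311) → (40.9090,25.3786) → (35.4383,28.2049) → (31.2651,35.0833) → (27.6273,46.3874)

[8] `<line>` line segment, #ff0000→score S641 F1800: (52.4833,11.8010) → (66.9473,68.4762)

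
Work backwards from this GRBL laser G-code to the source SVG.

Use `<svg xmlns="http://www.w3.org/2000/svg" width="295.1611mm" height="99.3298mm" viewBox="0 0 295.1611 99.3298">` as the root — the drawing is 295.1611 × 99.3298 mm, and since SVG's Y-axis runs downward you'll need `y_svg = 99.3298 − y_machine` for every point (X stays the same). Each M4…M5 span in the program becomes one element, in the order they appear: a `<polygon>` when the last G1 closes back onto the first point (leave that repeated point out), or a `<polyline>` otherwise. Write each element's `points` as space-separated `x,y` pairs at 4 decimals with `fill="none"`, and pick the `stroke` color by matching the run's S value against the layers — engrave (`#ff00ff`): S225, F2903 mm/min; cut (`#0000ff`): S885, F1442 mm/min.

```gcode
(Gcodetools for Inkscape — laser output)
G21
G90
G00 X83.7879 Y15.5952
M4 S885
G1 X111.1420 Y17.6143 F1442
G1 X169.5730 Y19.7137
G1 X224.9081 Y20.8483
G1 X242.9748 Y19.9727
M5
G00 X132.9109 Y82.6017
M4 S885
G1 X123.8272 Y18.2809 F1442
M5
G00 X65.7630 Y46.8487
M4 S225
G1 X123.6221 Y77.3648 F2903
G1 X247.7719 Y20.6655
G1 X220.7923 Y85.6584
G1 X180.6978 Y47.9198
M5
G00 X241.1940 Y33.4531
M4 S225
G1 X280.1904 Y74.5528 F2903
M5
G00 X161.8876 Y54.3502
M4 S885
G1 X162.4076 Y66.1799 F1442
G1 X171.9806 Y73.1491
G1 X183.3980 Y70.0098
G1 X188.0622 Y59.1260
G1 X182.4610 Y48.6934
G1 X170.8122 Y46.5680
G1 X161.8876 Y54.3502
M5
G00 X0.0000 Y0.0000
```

Each laser-on run becomes one SVG element. Flip Y back into SVG space with y_svg = 99.3298 − y_machine.

Run 1: the run's S885 means `#0000ff` (cut). The run is open, so emit a `<polyline>` with points (Y-flipped): 83.7879,83.7346 111.1420,81.7155 169.5730,79.6161 224.9081,78.4815 242.9748,79.3571.

Run 2: the run's S885 means `#0000ff` (cut). The run is open, so emit a `<polyline>` with points (Y-flipped): 132.9109,16.7281 123.8272,81.0489.

Run 3: power S225 maps to stroke `#ff00ff` (engrave). The run is open, so emit a `<polyline>` with points (Y-flipped): 65.7630,52.4811 123.6221,21.9650 247.7719,78.6643 220.7923,13.6714 180.6978,51.4100.

Run 4: power S225 maps to stroke `#ff00ff` (engrave). The run is open, so emit a `<polyline>` with points (Y-flipped): 241.1940,65.8767 280.1904,24.7770.

Run 5: the run's S885 means `#0000ff` (cut). The run returns to its start, so emit a `<polygon>` with points (Y-flipped): 161.8876,44.9796 162.4076,33.1499 171.9806,26.1807 183.3980,29.3200 188.0622,40.2038 182.4610,50.6364 170.8122,52.7618.

<svg xmlns="http://www.w3.org/2000/svg" width="295.1611mm" height="99.3298mm" viewBox="0 0 295.1611 99.3298">
  <polyline points="83.7879,83.7346 111.1420,81.7155 169.5730,79.6161 224.9081,78.4815 242.9748,79.3571" fill="none" stroke="#0000ff"/>
  <polyline points="132.9109,16.7281 123.8272,81.0489" fill="none" stroke="#0000ff"/>
  <polyline points="65.7630,52.4811 123.6221,21.9650 247.7719,78.6643 220.7923,13.6714 180.6978,51.4100" fill="none" stroke="#ff00ff"/>
  <polyline points="241.1940,65.8767 280.1904,24.7770" fill="none" stroke="#ff00ff"/>
  <polygon points="161.8876,44.9796 162.4076,33.1499 171.9806,26.1807 183.3980,29.3200 188.0622,40.2038 182.4610,50.6364 170.8122,52.7618" fill="none" stroke="#0000ff"/>
</svg>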